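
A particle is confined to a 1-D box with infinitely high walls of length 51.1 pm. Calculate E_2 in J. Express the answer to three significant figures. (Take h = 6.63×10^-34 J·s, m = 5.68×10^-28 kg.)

E_2 = 1.48×10^-19 J

For an infinite well E_n = n²h²/(8mL²), so E_1 = h²/(8mL²) = (6.63×10^-34)²/(8·5.68×10^-28·(5.11×10^-11 m)²) = 3.705×10^-20 J.
Then E_2 = 2²·E_1 = 4·3.705×10^-20 J = 1.48×10^-19 J.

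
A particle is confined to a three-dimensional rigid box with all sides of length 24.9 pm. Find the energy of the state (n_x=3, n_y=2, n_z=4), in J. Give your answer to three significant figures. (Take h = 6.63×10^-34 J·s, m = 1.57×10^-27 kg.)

E = 1.64×10^-18 J

For a 3D rectangular well E = (h²/8m)·Σ n_i²/L_i² = (6.63×10^-34)²/(8·1.57×10^-27) · [3²/(24.9 pm)² + 2²/(24.9 pm)² + 4²/(24.9 pm)²].
Evaluating gives E = 1.64×10^-18 J.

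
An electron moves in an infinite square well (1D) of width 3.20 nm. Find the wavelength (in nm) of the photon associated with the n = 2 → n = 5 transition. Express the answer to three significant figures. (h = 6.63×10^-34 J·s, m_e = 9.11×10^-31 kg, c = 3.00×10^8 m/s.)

λ = 1.61×10^3 nm

E_1 = h²/(8m_eL²) = 5.890×10^-21 J, so ΔE = (5² − 2²)E_1 = 1.237×10^-19 J.
λ = hc/ΔE = (6.63×10^-34·3.00×10^8)/1.237×10^-19 = 1.61×10^-6 m = 1.61×10^3 nm.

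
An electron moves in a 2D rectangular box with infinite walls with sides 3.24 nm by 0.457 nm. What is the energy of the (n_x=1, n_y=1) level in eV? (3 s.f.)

E = 1.84 eV

For a 2D rectangular well E = (h²/8m_e)·Σ n_i²/L_i² = (6.626×10^-34)²/(8·9.109×10^-31) · [1²/(3.24 nm)² + 1²/(0.457 nm)²].
Evaluating gives E = 2.942×10^-19 J = 1.84 eV.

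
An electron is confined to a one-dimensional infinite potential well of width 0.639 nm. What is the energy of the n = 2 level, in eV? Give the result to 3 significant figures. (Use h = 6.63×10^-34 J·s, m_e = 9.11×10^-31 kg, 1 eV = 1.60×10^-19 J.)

E_2 = 3.69 eV

For an infinite well E_n = n²h²/(8m_eL²), so E_1 = h²/(8m_eL²) = (6.63×10^-34)²/(8·9.11×10^-31·(6.39×10^-10 m)²) = 1.477×10^-19 J.
Then E_2 = 2²·E_1 = 4·1.477×10^-19 J = 5.908×10^-19 J.
Converting, E_2 = 5.908×10^-19 J / (1.60×10^-19 J/eV) = 3.69 eV.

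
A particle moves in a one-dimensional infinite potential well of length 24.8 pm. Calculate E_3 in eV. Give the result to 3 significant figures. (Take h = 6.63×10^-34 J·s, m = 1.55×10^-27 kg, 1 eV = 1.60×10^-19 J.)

For an infinite well E_n = n²h²/(8mL²), so E_1 = h²/(8mL²) = (6.63×10^-34)²/(8·1.55×10^-27·(2.48×10^-11 m)²) = 5.764×10^-20 J.
Then E_3 = 3²·E_1 = 9·5.764×10^-20 J = 5.188×10^-19 J.
Converting, E_3 = 5.188×10^-19 J / (1.60×10^-19 J/eV) = 3.24 eV.

E_3 = 3.24 eV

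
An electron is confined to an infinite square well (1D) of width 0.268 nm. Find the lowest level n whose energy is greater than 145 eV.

E_1 = h²/(8m_eL²) = 8.388×10^-19 J = 5.236 eV.
Need n² > 145/5.236 = 27.69, i.e. n > 5.262.
The smallest integer satisfying this is n = 6.

n = 6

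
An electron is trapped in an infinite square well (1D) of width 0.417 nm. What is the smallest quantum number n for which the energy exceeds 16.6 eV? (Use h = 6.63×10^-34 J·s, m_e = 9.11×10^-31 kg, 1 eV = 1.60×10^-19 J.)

n = 3

E_1 = h²/(8m_eL²) = 3.469×10^-19 J = 2.168 eV.
Need n² > 16.6/2.168 = 7.657, i.e. n > 2.767.
The smallest integer satisfying this is n = 3.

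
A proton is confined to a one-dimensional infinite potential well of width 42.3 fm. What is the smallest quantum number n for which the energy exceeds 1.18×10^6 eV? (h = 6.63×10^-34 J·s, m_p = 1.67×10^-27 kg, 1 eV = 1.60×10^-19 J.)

n = 4

E_1 = h²/(8m_pL²) = 1.839×10^-14 J = 1.149×10^5 eV.
Need n² > 1.18×10^6/1.149×10^5 = 10.27, i.e. n > 3.205.
The smallest integer satisfying this is n = 4.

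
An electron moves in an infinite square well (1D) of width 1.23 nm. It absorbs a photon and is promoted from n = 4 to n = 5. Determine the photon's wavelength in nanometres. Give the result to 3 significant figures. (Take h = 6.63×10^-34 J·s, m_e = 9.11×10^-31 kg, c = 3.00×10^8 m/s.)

E_1 = h²/(8m_eL²) = 3.987×10^-20 J, so ΔE = (5² − 4²)E_1 = 3.588×10^-19 J.
λ = hc/ΔE = (6.63×10^-34·3.00×10^8)/3.588×10^-19 = 5.54×10^-7 m = 554 nm.

λ = 554 nm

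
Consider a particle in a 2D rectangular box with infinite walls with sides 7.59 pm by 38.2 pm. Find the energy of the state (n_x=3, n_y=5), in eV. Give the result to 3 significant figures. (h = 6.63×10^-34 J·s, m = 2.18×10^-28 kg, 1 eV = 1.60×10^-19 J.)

E = 273 eV

For a 2D rectangular well E = (h²/8m)·Σ n_i²/L_i² = (6.63×10^-34)²/(8·2.18×10^-28) · [3²/(7.59 pm)² + 5²/(38.2 pm)²].
Evaluating gives E = 4.369×10^-17 J = 273 eV.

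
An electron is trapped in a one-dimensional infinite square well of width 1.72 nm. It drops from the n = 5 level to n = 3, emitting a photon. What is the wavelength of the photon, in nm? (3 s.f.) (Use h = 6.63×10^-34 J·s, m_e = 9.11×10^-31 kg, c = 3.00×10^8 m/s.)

E_1 = h²/(8m_eL²) = 2.039×10^-20 J, so ΔE = (5² − 3²)E_1 = 3.262×10^-19 J.
λ = hc/ΔE = (6.63×10^-34·3.00×10^8)/3.262×10^-19 = 6.10×10^-7 m = 610 nm.

λ = 610 nm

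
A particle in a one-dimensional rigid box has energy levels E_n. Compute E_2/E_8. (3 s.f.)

E_n ∝ n², so E_2/E_8 = 2²/8² = 4/64 = 0.0625.

0.0625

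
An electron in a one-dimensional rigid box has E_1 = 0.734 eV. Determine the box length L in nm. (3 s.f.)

From E_n = n²h²/(8m_eL²), L = n·h/√(8m_eE_n).
E_1 = 0.734 eV = 1.176×10^-19 J, so L = 1·6.626×10^-34/√(8·9.109×10^-31·1.176×10^-19) = 7.16×10^-10 m = 0.716 nm.

L = 0.716 nm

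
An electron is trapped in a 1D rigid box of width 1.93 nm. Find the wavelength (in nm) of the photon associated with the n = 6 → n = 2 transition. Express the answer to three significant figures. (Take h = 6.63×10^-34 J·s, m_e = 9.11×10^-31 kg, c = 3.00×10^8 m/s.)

λ = 384 nm

E_1 = h²/(8m_eL²) = 1.619×10^-20 J, so ΔE = (6² − 2²)E_1 = 5.181×10^-19 J.
λ = hc/ΔE = (6.63×10^-34·3.00×10^8)/5.181×10^-19 = 3.84×10^-7 m = 384 nm.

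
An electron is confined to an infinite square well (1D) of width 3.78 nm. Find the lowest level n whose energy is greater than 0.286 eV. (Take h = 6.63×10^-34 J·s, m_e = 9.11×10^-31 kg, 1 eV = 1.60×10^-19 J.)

n = 4

E_1 = h²/(8m_eL²) = 4.221×10^-21 J = 0.02638 eV.
Need n² > 0.286/0.02638 = 10.84, i.e. n > 3.292.
The smallest integer satisfying this is n = 4.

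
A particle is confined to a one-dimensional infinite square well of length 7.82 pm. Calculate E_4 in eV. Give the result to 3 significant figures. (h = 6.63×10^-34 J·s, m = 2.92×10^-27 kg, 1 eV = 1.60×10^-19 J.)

E_4 = 30.8 eV

For an infinite well E_n = n²h²/(8mL²), so E_1 = h²/(8mL²) = (6.63×10^-34)²/(8·2.92×10^-27·(7.82×10^-12 m)²) = 3.077×10^-19 J.
Then E_4 = 4²·E_1 = 16·3.077×10^-19 J = 4.923×10^-18 J.
Converting, E_4 = 4.923×10^-18 J / (1.60×10^-19 J/eV) = 30.8 eV.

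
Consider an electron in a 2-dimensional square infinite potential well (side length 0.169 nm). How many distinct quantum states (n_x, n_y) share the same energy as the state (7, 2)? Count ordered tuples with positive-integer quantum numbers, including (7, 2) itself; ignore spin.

The level has n_x² + n_y² = 53. The ordered positive-integer solutions are (2, 7), (7, 2).
That gives 2 states.

degeneracy = 2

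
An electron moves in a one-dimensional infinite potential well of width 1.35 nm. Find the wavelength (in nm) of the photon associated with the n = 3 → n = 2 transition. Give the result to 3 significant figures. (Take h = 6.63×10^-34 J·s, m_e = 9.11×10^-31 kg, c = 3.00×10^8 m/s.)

E_1 = h²/(8m_eL²) = 3.309×10^-20 J, so ΔE = (3² − 2²)E_1 = 1.655×10^-19 J.
λ = hc/ΔE = (6.63×10^-34·3.00×10^8)/1.655×10^-19 = 1.20×10^-6 m = 1.20×10^3 nm.

λ = 1.20×10^3 nm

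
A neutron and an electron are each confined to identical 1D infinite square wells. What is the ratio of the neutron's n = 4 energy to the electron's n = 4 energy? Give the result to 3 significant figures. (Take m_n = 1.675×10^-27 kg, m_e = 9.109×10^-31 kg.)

5.44×10^-4

E_n ∝ 1/m at fixed n and L, so the ratio is m_e/m_n = 9.109×10^-31/1.675×10^-27 = 5.44×10^-4.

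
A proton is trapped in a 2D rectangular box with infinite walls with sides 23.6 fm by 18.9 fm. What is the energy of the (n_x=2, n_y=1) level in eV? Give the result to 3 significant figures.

E = 2.04×10^6 eV

For a 2D rectangular well E = (h²/8m_p)·Σ n_i²/L_i² = (6.626×10^-34)²/(8·1.673×10^-27) · [2²/(23.6 fm)² + 1²/(18.9 fm)²].
Evaluating gives E = 3.274×10^-13 J = 2.04×10^6 eV.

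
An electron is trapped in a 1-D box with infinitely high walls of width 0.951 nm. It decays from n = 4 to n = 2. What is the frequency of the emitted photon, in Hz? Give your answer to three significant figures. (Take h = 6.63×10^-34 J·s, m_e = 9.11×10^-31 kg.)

f = 1.21×10^15 Hz

E_1 = h²/(8m_eL²) = 6.669×10^-20 J and ΔE = (4² − 2²)E_1 = 8.003×10^-19 J.
f = ΔE/h = 8.003×10^-19/6.63×10^-34 = 1.21×10^15 Hz.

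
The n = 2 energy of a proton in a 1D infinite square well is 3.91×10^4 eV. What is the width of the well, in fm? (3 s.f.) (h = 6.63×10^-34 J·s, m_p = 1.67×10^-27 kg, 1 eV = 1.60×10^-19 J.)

L = 145 fm

From E_n = n²h²/(8m_pL²), L = n·h/√(8m_pE_n).
E_2 = 3.91×10^4 eV = 6.256×10^-15 J, so L = 2·6.63×10^-34/√(8·1.67×10^-27·6.256×10^-15) = 1.45×10^-13 m = 145 fm.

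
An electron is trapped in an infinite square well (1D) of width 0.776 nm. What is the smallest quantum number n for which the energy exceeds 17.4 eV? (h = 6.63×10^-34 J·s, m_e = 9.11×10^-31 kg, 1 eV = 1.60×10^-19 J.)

E_1 = h²/(8m_eL²) = 1.002×10^-19 J = 0.6263 eV.
Need n² > 17.4/0.6263 = 27.78, i.e. n > 5.271.
The smallest integer satisfying this is n = 6.

n = 6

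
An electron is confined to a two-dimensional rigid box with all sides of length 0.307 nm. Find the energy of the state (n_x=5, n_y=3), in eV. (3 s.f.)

E = 136 eV

For a 2D rectangular well E = (h²/8m_e)·Σ n_i²/L_i² = (6.626×10^-34)²/(8·9.109×10^-31) · [5²/(0.307 nm)² + 3²/(0.307 nm)²].
Evaluating gives E = 2.173×10^-17 J = 136 eV.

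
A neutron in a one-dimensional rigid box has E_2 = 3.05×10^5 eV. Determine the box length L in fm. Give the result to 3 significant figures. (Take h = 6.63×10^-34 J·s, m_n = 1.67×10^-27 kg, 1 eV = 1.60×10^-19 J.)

From E_n = n²h²/(8m_nL²), L = n·h/√(8m_nE_n).
E_2 = 3.05×10^5 eV = 4.880×10^-14 J, so L = 2·6.63×10^-34/√(8·1.67×10^-27·4.880×10^-14) = 5.19×10^-14 m = 51.9 fm.

L = 51.9 fm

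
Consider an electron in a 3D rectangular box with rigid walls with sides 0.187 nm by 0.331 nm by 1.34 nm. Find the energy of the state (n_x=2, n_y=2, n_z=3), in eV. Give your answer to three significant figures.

E = 58.6 eV

For a 3D rectangular well E = (h²/8m_e)·Σ n_i²/L_i² = (6.626×10^-34)²/(8·9.109×10^-31) · [2²/(0.187 nm)² + 2²/(0.331 nm)² + 3²/(1.34 nm)²].
Evaluating gives E = 9.393×10^-18 J = 58.6 eV.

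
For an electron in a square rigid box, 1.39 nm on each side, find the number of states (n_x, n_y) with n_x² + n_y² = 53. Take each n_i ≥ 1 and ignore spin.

The level has n_x² + n_y² = 53. The ordered positive-integer solutions are (2, 7), (7, 2).
That gives 2 states.

degeneracy = 2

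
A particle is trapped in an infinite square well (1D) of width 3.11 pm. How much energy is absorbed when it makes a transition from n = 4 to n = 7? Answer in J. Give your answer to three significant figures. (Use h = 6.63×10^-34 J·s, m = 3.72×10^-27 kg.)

|ΔE| = 5.04×10^-17 J

E_1 = h²/(8mL²) = 1.527×10^-18 J.
|ΔE| = |4² − 7²|·E_1 = 33·1.527×10^-18 J = 5.04×10^-17 J.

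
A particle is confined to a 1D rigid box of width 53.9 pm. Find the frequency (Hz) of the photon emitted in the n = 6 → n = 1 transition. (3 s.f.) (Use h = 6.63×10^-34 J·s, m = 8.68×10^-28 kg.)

E_1 = h²/(8mL²) = 2.179×10^-20 J and ΔE = (6² − 1²)E_1 = 7.626×10^-19 J.
f = ΔE/h = 7.626×10^-19/6.63×10^-34 = 1.15×10^15 Hz.

f = 1.15×10^15 Hz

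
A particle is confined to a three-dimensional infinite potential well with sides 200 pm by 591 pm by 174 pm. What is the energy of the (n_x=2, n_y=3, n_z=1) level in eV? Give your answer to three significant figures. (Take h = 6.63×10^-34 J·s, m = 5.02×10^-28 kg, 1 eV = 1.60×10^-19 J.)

For a 3D rectangular well E = (h²/8m)·Σ n_i²/L_i² = (6.63×10^-34)²/(8·5.02×10^-28) · [2²/(200 pm)² + 3²/(591 pm)² + 1²/(174 pm)²].
Evaluating gives E = 1.738×10^-20 J = 0.109 eV.

E = 0.109 eV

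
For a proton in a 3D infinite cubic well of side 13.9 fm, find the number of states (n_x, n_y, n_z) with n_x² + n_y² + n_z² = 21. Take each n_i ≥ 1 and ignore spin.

degeneracy = 6

The level has n_x² + n_y² + n_z² = 21. The ordered positive-integer solutions are (1, 2, 4), (1, 4, 2), (2, 1, 4), (2, 4, 1), (4, 1, 2), (4, 2, 1).
That gives 6 states.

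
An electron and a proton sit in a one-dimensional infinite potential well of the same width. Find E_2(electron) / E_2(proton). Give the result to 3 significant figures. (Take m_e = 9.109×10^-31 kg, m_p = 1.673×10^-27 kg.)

E_n ∝ 1/m at fixed n and L, so the ratio is m_p/m_e = 1.673×10^-27/9.109×10^-31 = 1.84×10^3.

1.84×10^3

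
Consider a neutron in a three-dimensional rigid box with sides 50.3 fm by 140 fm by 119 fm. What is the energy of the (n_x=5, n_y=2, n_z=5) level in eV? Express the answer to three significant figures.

For a 3D rectangular well E = (h²/8m_n)·Σ n_i²/L_i² = (6.626×10^-34)²/(8·1.675×10^-27) · [5²/(50.3 fm)² + 2²/(140 fm)² + 5²/(119 fm)²].
Evaluating gives E = 3.883×10^-13 J = 2.42×10^6 eV.

E = 2.42×10^6 eV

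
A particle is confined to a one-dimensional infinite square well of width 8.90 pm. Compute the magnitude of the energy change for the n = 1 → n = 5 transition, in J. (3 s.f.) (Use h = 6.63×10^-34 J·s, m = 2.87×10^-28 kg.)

|ΔE| = 5.80×10^-17 J

E_1 = h²/(8mL²) = 2.417×10^-18 J.
|ΔE| = |1² − 5²|·E_1 = 24·2.417×10^-18 J = 5.80×10^-17 J.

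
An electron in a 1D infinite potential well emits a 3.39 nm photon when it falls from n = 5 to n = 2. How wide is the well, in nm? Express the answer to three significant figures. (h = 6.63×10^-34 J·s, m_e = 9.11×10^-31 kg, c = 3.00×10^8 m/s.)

The photon carries ΔE = hc/λ = 6.63×10^-34·3.00×10^8/3.39×10^-9 m = 5.867×10^-17 J.
Since ΔE = (5² − 2²)E_1, E_1 = 2.794×10^-18 J, and L = h/√(8m_eE_1) = 1.47×10^-10 m = 0.147 nm.

L = 0.147 nm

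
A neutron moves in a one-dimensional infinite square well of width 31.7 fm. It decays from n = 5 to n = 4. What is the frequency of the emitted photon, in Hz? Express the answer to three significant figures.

f = 4.43×10^20 Hz

E_1 = h²/(8m_nL²) = 3.260×10^-14 J and ΔE = (5² − 4²)E_1 = 2.934×10^-13 J.
f = ΔE/h = 2.934×10^-13/6.626×10^-34 = 4.43×10^20 Hz.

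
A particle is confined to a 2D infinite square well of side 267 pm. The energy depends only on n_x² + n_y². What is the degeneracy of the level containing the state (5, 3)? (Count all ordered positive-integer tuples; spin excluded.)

The level has n_x² + n_y² = 34. The ordered positive-integer solutions are (3, 5), (5, 3).
That gives 2 states.

degeneracy = 2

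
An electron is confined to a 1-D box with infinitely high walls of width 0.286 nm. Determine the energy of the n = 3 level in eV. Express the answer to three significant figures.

For an infinite well E_n = n²h²/(8m_eL²), so E_1 = h²/(8m_eL²) = (6.626×10^-34)²/(8·9.109×10^-31·(2.86×10^-10 m)²) = 7.366×10^-19 J.
Then E_3 = 3²·E_1 = 9·7.366×10^-19 J = 6.629×10^-18 J.
Converting, E_3 = 6.629×10^-18 J / (1.602×10^-19 J/eV) = 41.4 eV.

E_3 = 41.4 eV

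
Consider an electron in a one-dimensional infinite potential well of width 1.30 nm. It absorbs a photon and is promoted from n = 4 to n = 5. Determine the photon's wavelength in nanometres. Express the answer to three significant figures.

E_1 = h²/(8m_eL²) = 3.565×10^-20 J, so ΔE = (5² − 4²)E_1 = 3.208×10^-19 J.
λ = hc/ΔE = (6.626×10^-34·2.998×10^8)/3.208×10^-19 = 6.19×10^-7 m = 619 nm.

λ = 619 nm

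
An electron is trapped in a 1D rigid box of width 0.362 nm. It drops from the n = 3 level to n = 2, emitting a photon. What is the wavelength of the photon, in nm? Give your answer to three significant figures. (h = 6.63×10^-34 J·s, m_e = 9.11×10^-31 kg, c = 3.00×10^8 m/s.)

E_1 = h²/(8m_eL²) = 4.603×10^-19 J, so ΔE = (3² − 2²)E_1 = 2.301×10^-18 J.
λ = hc/ΔE = (6.63×10^-34·3.00×10^8)/2.301×10^-18 = 8.64×10^-8 m = 86.4 nm.

λ = 86.4 nm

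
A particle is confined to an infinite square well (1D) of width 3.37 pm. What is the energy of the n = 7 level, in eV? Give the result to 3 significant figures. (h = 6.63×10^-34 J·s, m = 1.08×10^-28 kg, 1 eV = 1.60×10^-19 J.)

E_7 = 1.37×10^4 eV

For an infinite well E_n = n²h²/(8mL²), so E_1 = h²/(8mL²) = (6.63×10^-34)²/(8·1.08×10^-28·(3.37×10^-12 m)²) = 4.480×10^-17 J.
Then E_7 = 7²·E_1 = 49·4.480×10^-17 J = 2.195×10^-15 J.
Converting, E_7 = 2.195×10^-15 J / (1.60×10^-19 J/eV) = 1.37×10^4 eV.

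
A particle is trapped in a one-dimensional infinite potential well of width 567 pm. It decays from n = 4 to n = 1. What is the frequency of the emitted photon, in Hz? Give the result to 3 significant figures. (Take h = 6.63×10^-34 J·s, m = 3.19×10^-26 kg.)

f = 1.21×10^11 Hz

E_1 = h²/(8mL²) = 5.358×10^-24 J and ΔE = (4² − 1²)E_1 = 8.037×10^-23 J.
f = ΔE/h = 8.037×10^-23/6.63×10^-34 = 1.21×10^11 Hz.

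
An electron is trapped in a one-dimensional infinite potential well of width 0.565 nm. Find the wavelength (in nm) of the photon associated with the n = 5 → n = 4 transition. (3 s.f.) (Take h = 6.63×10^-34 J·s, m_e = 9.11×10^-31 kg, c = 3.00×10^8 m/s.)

E_1 = h²/(8m_eL²) = 1.889×10^-19 J, so ΔE = (5² − 4²)E_1 = 1.700×10^-18 J.
λ = hc/ΔE = (6.63×10^-34·3.00×10^8)/1.700×10^-18 = 1.17×10^-7 m = 117 nm.

λ = 117 nm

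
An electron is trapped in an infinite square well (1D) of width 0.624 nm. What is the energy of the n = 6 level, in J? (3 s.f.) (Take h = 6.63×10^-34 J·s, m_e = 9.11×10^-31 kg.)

For an infinite well E_n = n²h²/(8m_eL²), so E_1 = h²/(8m_eL²) = (6.63×10^-34)²/(8·9.11×10^-31·(6.24×10^-10 m)²) = 1.549×10^-19 J.
Then E_6 = 6²·E_1 = 36·1.549×10^-19 J = 5.58×10^-18 J.

E_6 = 5.58×10^-18 J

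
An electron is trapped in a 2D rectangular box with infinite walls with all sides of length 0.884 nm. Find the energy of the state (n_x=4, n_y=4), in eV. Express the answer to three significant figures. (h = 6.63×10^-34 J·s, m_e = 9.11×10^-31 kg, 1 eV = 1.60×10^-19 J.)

For a 2D rectangular well E = (h²/8m_e)·Σ n_i²/L_i² = (6.63×10^-34)²/(8·9.11×10^-31) · [4²/(0.884 nm)² + 4²/(0.884 nm)²].
Evaluating gives E = 2.470×10^-18 J = 15.4 eV.

E = 15.4 eV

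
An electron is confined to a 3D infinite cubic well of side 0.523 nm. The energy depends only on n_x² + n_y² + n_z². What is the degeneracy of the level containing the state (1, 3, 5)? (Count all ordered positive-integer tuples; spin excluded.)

The level has n_x² + n_y² + n_z² = 35. The ordered positive-integer solutions are (1, 3, 5), (1, 5, 3), (3, 1, 5), (3, 5, 1), (5, 1, 3), (5, 3, 1).
That gives 6 states.

degeneracy = 6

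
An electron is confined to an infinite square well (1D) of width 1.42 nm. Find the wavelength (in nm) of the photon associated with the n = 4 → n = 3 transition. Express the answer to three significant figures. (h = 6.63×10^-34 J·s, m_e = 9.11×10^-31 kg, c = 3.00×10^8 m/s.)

E_1 = h²/(8m_eL²) = 2.991×10^-20 J, so ΔE = (4² − 3²)E_1 = 2.094×10^-19 J.
λ = hc/ΔE = (6.63×10^-34·3.00×10^8)/2.094×10^-19 = 9.50×10^-7 m = 950 nm.

λ = 950 nm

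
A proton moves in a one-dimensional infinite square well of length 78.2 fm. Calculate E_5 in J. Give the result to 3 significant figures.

E_5 = 1.34×10^-13 J

For an infinite well E_n = n²h²/(8m_pL²), so E_1 = h²/(8m_pL²) = (6.626×10^-34)²/(8·1.673×10^-27·(7.82×10^-14 m)²) = 5.364×10^-15 J.
Then E_5 = 5²·E_1 = 25·5.364×10^-15 J = 1.34×10^-13 J.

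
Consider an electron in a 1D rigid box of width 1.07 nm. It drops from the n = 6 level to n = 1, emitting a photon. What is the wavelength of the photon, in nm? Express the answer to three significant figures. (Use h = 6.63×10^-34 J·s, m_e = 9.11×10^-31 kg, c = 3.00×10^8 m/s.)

λ = 108 nm

E_1 = h²/(8m_eL²) = 5.268×10^-20 J, so ΔE = (6² − 1²)E_1 = 1.844×10^-18 J.
λ = hc/ΔE = (6.63×10^-34·3.00×10^8)/1.844×10^-18 = 1.08×10^-7 m = 108 nm.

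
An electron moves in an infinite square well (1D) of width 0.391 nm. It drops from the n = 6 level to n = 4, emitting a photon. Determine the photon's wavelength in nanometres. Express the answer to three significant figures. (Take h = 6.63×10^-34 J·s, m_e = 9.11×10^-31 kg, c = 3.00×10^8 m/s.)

λ = 25.2 nm

E_1 = h²/(8m_eL²) = 3.945×10^-19 J, so ΔE = (6² − 4²)E_1 = 7.890×10^-18 J.
λ = hc/ΔE = (6.63×10^-34·3.00×10^8)/7.890×10^-18 = 2.52×10^-8 m = 25.2 nm.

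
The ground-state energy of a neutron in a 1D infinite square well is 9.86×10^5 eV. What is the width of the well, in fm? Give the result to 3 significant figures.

L = 14.4 fm

From E_n = n²h²/(8m_nL²), L = n·h/√(8m_nE_n).
E_1 = 9.86×10^5 eV = 1.580×10^-13 J, so L = 1·6.626×10^-34/√(8·1.675×10^-27·1.580×10^-13) = 1.44×10^-14 m = 14.4 fm.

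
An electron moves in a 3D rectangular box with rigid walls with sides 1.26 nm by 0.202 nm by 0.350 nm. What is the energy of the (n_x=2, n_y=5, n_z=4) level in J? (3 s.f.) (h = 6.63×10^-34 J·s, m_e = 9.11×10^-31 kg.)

For a 3D rectangular well E = (h²/8m_e)·Σ n_i²/L_i² = (6.63×10^-34)²/(8·9.11×10^-31) · [2²/(1.26 nm)² + 5²/(0.202 nm)² + 4²/(0.350 nm)²].
Evaluating gives E = 4.50×10^-17 J.

E = 4.50×10^-17 J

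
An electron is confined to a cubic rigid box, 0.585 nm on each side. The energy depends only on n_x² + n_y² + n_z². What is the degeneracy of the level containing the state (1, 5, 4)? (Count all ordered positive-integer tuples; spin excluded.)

The level has n_x² + n_y² + n_z² = 42. The ordered positive-integer solutions are (1, 4, 5), (1, 5, 4), (4, 1, 5), (4, 5, 1), (5, 1, 4), (5, 4, 1).
That gives 6 states.

degeneracy = 6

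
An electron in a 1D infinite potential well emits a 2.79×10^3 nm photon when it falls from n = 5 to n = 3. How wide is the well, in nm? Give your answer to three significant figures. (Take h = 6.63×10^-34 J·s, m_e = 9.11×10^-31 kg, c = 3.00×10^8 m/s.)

L = 3.68 nm

The photon carries ΔE = hc/λ = 6.63×10^-34·3.00×10^8/2.79×10^-6 m = 7.129×10^-20 J.
Since ΔE = (5² − 3²)E_1, E_1 = 4.456×10^-21 J, and L = h/√(8m_eE_1) = 3.68×10^-9 m = 3.68 nm.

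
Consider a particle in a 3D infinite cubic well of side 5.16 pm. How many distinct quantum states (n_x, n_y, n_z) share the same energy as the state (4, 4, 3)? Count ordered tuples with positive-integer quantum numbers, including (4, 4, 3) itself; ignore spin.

The level has n_x² + n_y² + n_z² = 41. The ordered positive-integer solutions are (1, 2, 6), (1, 6, 2), (2, 1, 6), (2, 6, 1), (3, 4, 4), (4, 3, 4), (4, 4, 3), (6, 1, 2), (6, 2, 1).
That gives 9 states.

degeneracy = 9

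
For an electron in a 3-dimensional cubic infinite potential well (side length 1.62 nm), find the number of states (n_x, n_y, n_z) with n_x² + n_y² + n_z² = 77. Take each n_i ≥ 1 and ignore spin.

degeneracy = 12

The level has n_x² + n_y² + n_z² = 77. The ordered positive-integer solutions are (2, 3, 8), (2, 8, 3), (3, 2, 8), (3, 8, 2), (4, 5, 6), (4, 6, 5), (5, 4, 6), (5, 6, 4), (6, 4, 5), (6, 5, 4), (8, 2, 3), (8, 3, 2).
That gives 12 states.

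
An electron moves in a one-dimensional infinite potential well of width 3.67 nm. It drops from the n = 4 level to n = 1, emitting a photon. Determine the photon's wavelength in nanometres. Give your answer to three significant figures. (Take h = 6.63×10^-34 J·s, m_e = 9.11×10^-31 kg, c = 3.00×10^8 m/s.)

E_1 = h²/(8m_eL²) = 4.478×10^-21 J, so ΔE = (4² − 1²)E_1 = 6.717×10^-20 J.
λ = hc/ΔE = (6.63×10^-34·3.00×10^8)/6.717×10^-20 = 2.96×10^-6 m = 2.96×10^3 nm.

λ = 2.96×10^3 nm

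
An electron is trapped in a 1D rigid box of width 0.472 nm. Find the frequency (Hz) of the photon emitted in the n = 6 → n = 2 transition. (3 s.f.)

E_1 = h²/(8m_eL²) = 2.704×10^-19 J and ΔE = (6² − 2²)E_1 = 8.653×10^-18 J.
f = ΔE/h = 8.653×10^-18/6.626×10^-34 = 1.31×10^16 Hz.

f = 1.31×10^16 Hz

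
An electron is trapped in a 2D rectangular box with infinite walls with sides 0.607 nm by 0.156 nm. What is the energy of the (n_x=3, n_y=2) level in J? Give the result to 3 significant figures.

For a 2D rectangular well E = (h²/8m_e)·Σ n_i²/L_i² = (6.626×10^-34)²/(8·9.109×10^-31) · [3²/(0.607 nm)² + 2²/(0.156 nm)²].
Evaluating gives E = 1.14×10^-17 J.

E = 1.14×10^-17 J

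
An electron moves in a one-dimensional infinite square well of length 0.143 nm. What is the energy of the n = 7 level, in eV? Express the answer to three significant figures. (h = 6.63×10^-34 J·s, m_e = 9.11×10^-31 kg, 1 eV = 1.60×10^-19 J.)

E_7 = 903 eV

For an infinite well E_n = n²h²/(8m_eL²), so E_1 = h²/(8m_eL²) = (6.63×10^-34)²/(8·9.11×10^-31·(1.43×10^-10 m)²) = 2.949×10^-18 J.
Then E_7 = 7²·E_1 = 49·2.949×10^-18 J = 1.445×10^-16 J.
Converting, E_7 = 1.445×10^-16 J / (1.60×10^-19 J/eV) = 903 eV.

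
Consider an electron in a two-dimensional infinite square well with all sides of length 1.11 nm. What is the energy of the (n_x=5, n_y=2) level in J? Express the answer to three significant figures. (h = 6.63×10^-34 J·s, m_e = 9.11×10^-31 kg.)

For a 2D rectangular well E = (h²/8m_e)·Σ n_i²/L_i² = (6.63×10^-34)²/(8·9.11×10^-31) · [5²/(1.11 nm)² + 2²/(1.11 nm)²].
Evaluating gives E = 1.42×10^-18 J.

E = 1.42×10^-18 J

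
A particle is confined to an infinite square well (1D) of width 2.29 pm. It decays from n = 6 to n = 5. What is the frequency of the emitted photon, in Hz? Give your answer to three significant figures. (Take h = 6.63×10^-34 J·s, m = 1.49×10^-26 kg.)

E_1 = h²/(8mL²) = 7.032×10^-19 J and ΔE = (6² − 5²)E_1 = 7.735×10^-18 J.
f = ΔE/h = 7.735×10^-18/6.63×10^-34 = 1.17×10^16 Hz.

f = 1.17×10^16 Hz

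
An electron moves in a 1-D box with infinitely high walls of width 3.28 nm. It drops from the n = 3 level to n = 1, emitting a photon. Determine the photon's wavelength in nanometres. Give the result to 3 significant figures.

λ = 4.43×10^3 nm

E_1 = h²/(8m_eL²) = 5.600×10^-21 J, so ΔE = (3² − 1²)E_1 = 4.480×10^-20 J.
λ = hc/ΔE = (6.626×10^-34·2.998×10^8)/4.480×10^-20 = 4.43×10^-6 m = 4.43×10^3 nm.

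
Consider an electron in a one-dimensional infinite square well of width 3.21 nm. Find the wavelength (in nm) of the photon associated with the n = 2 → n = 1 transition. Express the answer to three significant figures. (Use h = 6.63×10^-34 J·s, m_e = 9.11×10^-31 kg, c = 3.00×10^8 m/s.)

E_1 = h²/(8m_eL²) = 5.853×10^-21 J, so ΔE = (2² − 1²)E_1 = 1.756×10^-20 J.
λ = hc/ΔE = (6.63×10^-34·3.00×10^8)/1.756×10^-20 = 1.13×10^-5 m = 1.13×10^4 nm.

λ = 1.13×10^4 nm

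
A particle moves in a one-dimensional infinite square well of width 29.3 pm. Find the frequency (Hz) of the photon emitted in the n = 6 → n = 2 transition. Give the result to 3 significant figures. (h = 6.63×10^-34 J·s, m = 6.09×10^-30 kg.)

E_1 = h²/(8mL²) = 1.051×10^-17 J and ΔE = (6² − 2²)E_1 = 3.363×10^-16 J.
f = ΔE/h = 3.363×10^-16/6.63×10^-34 = 5.07×10^17 Hz.

f = 5.07×10^17 Hz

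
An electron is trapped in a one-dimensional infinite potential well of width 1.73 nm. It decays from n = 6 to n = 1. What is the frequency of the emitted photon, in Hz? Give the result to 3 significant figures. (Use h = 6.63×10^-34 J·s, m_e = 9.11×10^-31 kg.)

E_1 = h²/(8m_eL²) = 2.015×10^-20 J and ΔE = (6² − 1²)E_1 = 7.053×10^-19 J.
f = ΔE/h = 7.053×10^-19/6.63×10^-34 = 1.06×10^15 Hz.

f = 1.06×10^15 Hz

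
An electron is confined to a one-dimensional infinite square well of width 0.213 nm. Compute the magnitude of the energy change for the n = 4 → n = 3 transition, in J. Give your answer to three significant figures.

E_1 = h²/(8m_eL²) = 1.328×10^-18 J.
|ΔE| = |4² − 3²|·E_1 = 7·1.328×10^-18 J = 9.30×10^-18 J.

|ΔE| = 9.30×10^-18 J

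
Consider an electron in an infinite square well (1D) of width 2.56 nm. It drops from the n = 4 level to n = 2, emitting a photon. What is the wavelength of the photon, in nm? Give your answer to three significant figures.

E_1 = h²/(8m_eL²) = 9.193×10^-21 J, so ΔE = (4² − 2²)E_1 = 1.103×10^-19 J.
λ = hc/ΔE = (6.626×10^-34·2.998×10^8)/1.103×10^-19 = 1.80×10^-6 m = 1.80×10^3 nm.

λ = 1.80×10^3 nm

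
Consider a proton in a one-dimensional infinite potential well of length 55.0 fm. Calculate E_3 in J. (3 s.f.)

E_3 = 9.76×10^-14 J

For an infinite well E_n = n²h²/(8m_pL²), so E_1 = h²/(8m_pL²) = (6.626×10^-34)²/(8·1.673×10^-27·(5.50×10^-14 m)²) = 1.084×10^-14 J.
Then E_3 = 3²·E_1 = 9·1.084×10^-14 J = 9.76×10^-14 J.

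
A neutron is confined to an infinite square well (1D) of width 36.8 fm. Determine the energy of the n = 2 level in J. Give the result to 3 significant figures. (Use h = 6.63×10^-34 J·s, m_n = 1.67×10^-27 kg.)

For an infinite well E_n = n²h²/(8m_nL²), so E_1 = h²/(8m_nL²) = (6.63×10^-34)²/(8·1.67×10^-27·(3.68×10^-14 m)²) = 2.430×10^-14 J.
Then E_2 = 2²·E_1 = 4·2.430×10^-14 J = 9.72×10^-14 J.

E_2 = 9.72×10^-14 J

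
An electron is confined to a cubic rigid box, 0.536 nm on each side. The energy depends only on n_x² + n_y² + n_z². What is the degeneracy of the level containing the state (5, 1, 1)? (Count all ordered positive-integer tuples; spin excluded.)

degeneracy = 4

The level has n_x² + n_y² + n_z² = 27. The ordered positive-integer solutions are (1, 1, 5), (1, 5, 1), (3, 3, 3), (5, 1, 1).
That gives 4 states.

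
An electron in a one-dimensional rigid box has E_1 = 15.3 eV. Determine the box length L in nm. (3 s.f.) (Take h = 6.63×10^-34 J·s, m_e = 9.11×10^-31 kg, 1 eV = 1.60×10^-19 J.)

From E_n = n²h²/(8m_eL²), L = n·h/√(8m_eE_n).
E_1 = 15.3 eV = 2.448×10^-18 J, so L = 1·6.63×10^-34/√(8·9.11×10^-31·2.448×10^-18) = 1.57×10^-10 m = 0.157 nm.

L = 0.157 nm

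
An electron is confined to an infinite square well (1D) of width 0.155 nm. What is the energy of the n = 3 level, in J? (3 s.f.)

E_3 = 2.26×10^-17 J

For an infinite well E_n = n²h²/(8m_eL²), so E_1 = h²/(8m_eL²) = (6.626×10^-34)²/(8·9.109×10^-31·(1.55×10^-10 m)²) = 2.508×10^-18 J.
Then E_3 = 3²·E_1 = 9·2.508×10^-18 J = 2.26×10^-17 J.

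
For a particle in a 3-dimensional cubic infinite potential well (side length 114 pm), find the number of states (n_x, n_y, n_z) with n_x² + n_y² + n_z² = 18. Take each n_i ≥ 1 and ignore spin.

The level has n_x² + n_y² + n_z² = 18. The ordered positive-integer solutions are (1, 1, 4), (1, 4, 1), (4, 1, 1).
That gives 3 states.

degeneracy = 3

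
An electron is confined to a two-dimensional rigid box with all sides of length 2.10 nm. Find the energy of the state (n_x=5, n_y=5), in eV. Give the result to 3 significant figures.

For a 2D rectangular well E = (h²/8m_e)·Σ n_i²/L_i² = (6.626×10^-34)²/(8·9.109×10^-31) · [5²/(2.10 nm)² + 5²/(2.10 nm)²].
Evaluating gives E = 6.831×10^-19 J = 4.26 eV.

E = 4.26 eV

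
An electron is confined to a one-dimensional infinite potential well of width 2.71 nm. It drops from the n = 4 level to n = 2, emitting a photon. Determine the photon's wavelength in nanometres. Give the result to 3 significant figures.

E_1 = h²/(8m_eL²) = 8.204×10^-21 J, so ΔE = (4² − 2²)E_1 = 9.845×10^-20 J.
λ = hc/ΔE = (6.626×10^-34·2.998×10^8)/9.845×10^-20 = 2.02×10^-6 m = 2.02×10^3 nm.

λ = 2.02×10^3 nm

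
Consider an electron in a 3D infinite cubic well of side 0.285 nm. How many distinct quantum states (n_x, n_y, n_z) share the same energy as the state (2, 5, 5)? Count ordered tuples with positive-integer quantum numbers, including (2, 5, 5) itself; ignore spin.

The level has n_x² + n_y² + n_z² = 54. The ordered positive-integer solutions are (1, 2, 7), (1, 7, 2), (2, 1, 7), (2, 5, 5), (2, 7, 1), (3, 3, 6), (3, 6, 3), (5, 2, 5), (5, 5, 2), (6, 3, 3), (7, 1, 2), (7, 2, 1).
That gives 12 states.

degeneracy = 12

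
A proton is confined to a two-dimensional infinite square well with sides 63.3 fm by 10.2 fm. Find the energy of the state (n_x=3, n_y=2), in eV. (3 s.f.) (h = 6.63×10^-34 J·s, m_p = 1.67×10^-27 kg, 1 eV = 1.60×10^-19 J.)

For a 2D rectangular well E = (h²/8m_p)·Σ n_i²/L_i² = (6.63×10^-34)²/(8·1.67×10^-27) · [3²/(63.3 fm)² + 2²/(10.2 fm)²].
Evaluating gives E = 1.339×10^-12 J = 8.37×10^6 eV.

E = 8.37×10^6 eV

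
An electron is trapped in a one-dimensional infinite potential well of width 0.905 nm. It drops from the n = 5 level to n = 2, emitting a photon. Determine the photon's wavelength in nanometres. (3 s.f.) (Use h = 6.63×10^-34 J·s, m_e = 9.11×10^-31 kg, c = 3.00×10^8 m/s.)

E_1 = h²/(8m_eL²) = 7.364×10^-20 J, so ΔE = (5² − 2²)E_1 = 1.546×10^-18 J.
λ = hc/ΔE = (6.63×10^-34·3.00×10^8)/1.546×10^-18 = 1.29×10^-7 m = 129 nm.

λ = 129 nm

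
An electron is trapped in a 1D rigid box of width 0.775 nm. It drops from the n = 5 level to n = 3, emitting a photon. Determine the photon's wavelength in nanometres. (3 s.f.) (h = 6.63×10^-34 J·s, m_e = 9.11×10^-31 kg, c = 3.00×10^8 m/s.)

E_1 = h²/(8m_eL²) = 1.004×10^-19 J, so ΔE = (5² − 3²)E_1 = 1.606×10^-18 J.
λ = hc/ΔE = (6.63×10^-34·3.00×10^8)/1.606×10^-18 = 1.24×10^-7 m = 124 nm.

λ = 124 nm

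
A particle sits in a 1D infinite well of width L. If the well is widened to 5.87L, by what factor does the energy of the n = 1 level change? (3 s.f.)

E_n ∝ 1/L², so the energy scales by 1/5.87² = 0.0290.

0.0290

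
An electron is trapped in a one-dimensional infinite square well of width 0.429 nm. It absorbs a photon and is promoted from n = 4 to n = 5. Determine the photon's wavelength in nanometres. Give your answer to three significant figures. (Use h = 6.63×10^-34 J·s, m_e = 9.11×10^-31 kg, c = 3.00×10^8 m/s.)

E_1 = h²/(8m_eL²) = 3.277×10^-19 J, so ΔE = (5² − 4²)E_1 = 2.949×10^-18 J.
λ = hc/ΔE = (6.63×10^-34·3.00×10^8)/2.949×10^-18 = 6.74×10^-8 m = 67.4 nm.

λ = 67.4 nm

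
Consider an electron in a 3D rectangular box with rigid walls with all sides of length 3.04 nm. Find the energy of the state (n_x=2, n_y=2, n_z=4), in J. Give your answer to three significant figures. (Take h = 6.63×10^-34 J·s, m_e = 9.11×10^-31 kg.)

E = 1.57×10^-19 J

For a 3D rectangular well E = (h²/8m_e)·Σ n_i²/L_i² = (6.63×10^-34)²/(8·9.11×10^-31) · [2²/(3.04 nm)² + 2²/(3.04 nm)² + 4²/(3.04 nm)²].
Evaluating gives E = 1.57×10^-19 J.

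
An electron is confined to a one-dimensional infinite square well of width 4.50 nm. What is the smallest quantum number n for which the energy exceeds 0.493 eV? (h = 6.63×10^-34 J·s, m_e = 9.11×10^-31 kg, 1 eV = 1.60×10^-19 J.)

E_1 = h²/(8m_eL²) = 2.978×10^-21 J = 0.01861 eV.
Need n² > 0.493/0.01861 = 26.49, i.e. n > 5.147.
The smallest integer satisfying this is n = 6.

n = 6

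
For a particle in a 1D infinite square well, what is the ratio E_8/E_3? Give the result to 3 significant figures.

E_n ∝ n², so E_8/E_3 = 8²/3² = 64/9 = 7.11.

7.11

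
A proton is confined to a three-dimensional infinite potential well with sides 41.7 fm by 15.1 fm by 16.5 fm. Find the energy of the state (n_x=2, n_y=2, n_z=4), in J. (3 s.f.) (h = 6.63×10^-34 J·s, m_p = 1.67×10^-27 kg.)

For a 3D rectangular well E = (h²/8m_p)·Σ n_i²/L_i² = (6.63×10^-34)²/(8·1.67×10^-27) · [2²/(41.7 fm)² + 2²/(15.1 fm)² + 4²/(16.5 fm)²].
Evaluating gives E = 2.59×10^-12 J.

E = 2.59×10^-12 J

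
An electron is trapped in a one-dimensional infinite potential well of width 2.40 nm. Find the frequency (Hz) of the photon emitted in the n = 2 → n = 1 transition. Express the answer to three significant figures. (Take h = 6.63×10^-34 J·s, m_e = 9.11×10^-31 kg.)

f = 4.74×10^13 Hz

E_1 = h²/(8m_eL²) = 1.047×10^-20 J and ΔE = (2² − 1²)E_1 = 3.141×10^-20 J.
f = ΔE/h = 3.141×10^-20/6.63×10^-34 = 4.74×10^13 Hz.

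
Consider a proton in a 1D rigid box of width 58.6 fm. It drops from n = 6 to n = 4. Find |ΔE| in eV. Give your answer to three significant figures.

E_1 = h²/(8m_pL²) = 9.553×10^-15 J.
|ΔE| = |6² − 4²|·E_1 = 20·9.553×10^-15 J = 1.911×10^-13 J = 1.19×10^6 eV.

|ΔE| = 1.19×10^6 eV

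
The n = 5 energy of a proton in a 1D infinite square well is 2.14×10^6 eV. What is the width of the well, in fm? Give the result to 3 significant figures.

From E_n = n²h²/(8m_pL²), L = n·h/√(8m_pE_n).
E_5 = 2.14×10^6 eV = 3.428×10^-13 J, so L = 5·6.626×10^-34/√(8·1.673×10^-27·3.428×10^-13) = 4.89×10^-14 m = 48.9 fm.

L = 48.9 fm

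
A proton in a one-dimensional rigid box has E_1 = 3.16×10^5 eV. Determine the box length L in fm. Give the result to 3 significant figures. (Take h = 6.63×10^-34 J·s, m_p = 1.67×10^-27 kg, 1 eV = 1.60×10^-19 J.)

From E_n = n²h²/(8m_pL²), L = n·h/√(8m_pE_n).
E_1 = 3.16×10^5 eV = 5.056×10^-14 J, so L = 1·6.63×10^-34/√(8·1.67×10^-27·5.056×10^-14) = 2.55×10^-14 m = 25.5 fm.

L = 25.5 fm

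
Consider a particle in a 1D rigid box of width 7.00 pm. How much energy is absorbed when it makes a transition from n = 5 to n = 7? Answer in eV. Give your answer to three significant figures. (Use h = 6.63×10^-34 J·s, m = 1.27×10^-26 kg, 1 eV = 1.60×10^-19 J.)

E_1 = h²/(8mL²) = 8.830×10^-20 J.
|ΔE| = |5² − 7²|·E_1 = 24·8.830×10^-20 J = 2.119×10^-18 J = 13.2 eV.

|ΔE| = 13.2 eV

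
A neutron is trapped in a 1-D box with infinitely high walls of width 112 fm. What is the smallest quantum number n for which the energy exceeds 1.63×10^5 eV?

n = 4

E_1 = h²/(8m_nL²) = 2.612×10^-15 J = 1.630×10^4 eV.
Need n² > 1.63×10^5/1.630×10^4 = 10.00, i.e. n > 3.162.
The smallest integer satisfying this is n = 4.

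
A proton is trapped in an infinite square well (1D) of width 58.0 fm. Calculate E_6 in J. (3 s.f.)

E_6 = 3.51×10^-13 J

For an infinite well E_n = n²h²/(8m_pL²), so E_1 = h²/(8m_pL²) = (6.626×10^-34)²/(8·1.673×10^-27·(5.80×10^-14 m)²) = 9.751×10^-15 J.
Then E_6 = 6²·E_1 = 36·9.751×10^-15 J = 3.51×10^-13 J.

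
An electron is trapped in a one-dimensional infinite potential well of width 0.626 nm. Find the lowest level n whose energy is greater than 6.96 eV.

E_1 = h²/(8m_eL²) = 1.537×10^-19 J = 0.9594 eV.
Need n² > 6.96/0.9594 = 7.255, i.e. n > 2.694.
The smallest integer satisfying this is n = 3.

n = 3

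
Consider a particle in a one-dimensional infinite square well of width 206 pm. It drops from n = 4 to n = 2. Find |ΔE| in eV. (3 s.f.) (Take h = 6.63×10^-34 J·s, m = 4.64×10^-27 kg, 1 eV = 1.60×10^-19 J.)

E_1 = h²/(8mL²) = 2.791×10^-22 J.
|ΔE| = |4² − 2²|·E_1 = 12·2.791×10^-22 J = 3.349×10^-21 J = 0.0209 eV.

|ΔE| = 0.0209 eV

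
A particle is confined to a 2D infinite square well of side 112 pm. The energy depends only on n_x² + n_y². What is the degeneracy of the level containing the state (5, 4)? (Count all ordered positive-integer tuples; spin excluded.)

degeneracy = 2

The level has n_x² + n_y² = 41. The ordered positive-integer solutions are (4, 5), (5, 4).
That gives 2 states.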